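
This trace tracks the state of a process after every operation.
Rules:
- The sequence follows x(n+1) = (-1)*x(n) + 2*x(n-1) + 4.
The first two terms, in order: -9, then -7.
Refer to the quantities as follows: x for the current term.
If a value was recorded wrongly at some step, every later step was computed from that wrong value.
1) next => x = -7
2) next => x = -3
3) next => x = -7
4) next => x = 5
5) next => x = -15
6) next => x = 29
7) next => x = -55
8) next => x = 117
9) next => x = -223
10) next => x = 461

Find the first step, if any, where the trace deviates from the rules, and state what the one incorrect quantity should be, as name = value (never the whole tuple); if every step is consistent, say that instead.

Recomputing the run from the initial state:
step 1: x = -7
step 2: x = -3
step 3: x = -7
step 4: x = 5
step 5: x = -15
step 6: x = 29
step 7: x = -55
step 8: x = 117
step 9: x = -223
step 10: x = 461
This matches the trace at every step.

no error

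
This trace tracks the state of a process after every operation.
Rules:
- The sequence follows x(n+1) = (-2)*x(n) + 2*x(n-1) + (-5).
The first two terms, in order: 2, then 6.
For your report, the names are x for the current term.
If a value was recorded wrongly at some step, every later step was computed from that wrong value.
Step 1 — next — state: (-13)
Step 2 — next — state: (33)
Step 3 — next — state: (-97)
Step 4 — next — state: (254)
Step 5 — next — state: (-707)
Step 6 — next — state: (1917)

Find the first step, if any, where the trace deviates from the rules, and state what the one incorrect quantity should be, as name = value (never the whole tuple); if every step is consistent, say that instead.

step 4, x = 255

Step 1: x = -2*(6) + (2)*(2) + (-5) = -13 — no discrepancy.
Step 2: x = -2*(-13) + (2)*(6) + (-5) = 33 — exactly as logged.
Step 3: x = -2*(33) + (2)*(-13) + (-5) = -97 — checks out.
Step 4: x = -2*(-97) + (2)*(33) + (-5) = 255 — the trace has a different value.
First incorrect step: 4; the correct value is x = 255.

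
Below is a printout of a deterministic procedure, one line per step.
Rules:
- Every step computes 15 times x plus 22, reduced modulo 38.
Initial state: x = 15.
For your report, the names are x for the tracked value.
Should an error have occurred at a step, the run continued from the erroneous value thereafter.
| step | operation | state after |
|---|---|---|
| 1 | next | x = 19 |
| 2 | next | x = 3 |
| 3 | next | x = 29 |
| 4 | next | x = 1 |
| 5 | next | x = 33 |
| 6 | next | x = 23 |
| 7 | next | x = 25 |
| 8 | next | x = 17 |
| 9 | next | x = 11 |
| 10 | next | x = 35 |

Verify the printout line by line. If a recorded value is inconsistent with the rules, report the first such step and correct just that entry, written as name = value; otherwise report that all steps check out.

step 1: x = (15*15 + 22) mod 38 = 19 -> no discrepancy
step 2: x = (15*19 + 22) mod 38 = 3 -> consistent with the printout
step 3: x = (15*3 + 22) mod 38 = 29 -> confirmed correct
step 4: x = (15*29 + 22) mod 38 = 1 -> checks out
step 5: x = (15*1 + 22) mod 38 = 37 -> the entry is off here
The earliest wrong entry is at step 5: it should read x = 37.

step 5, x = 37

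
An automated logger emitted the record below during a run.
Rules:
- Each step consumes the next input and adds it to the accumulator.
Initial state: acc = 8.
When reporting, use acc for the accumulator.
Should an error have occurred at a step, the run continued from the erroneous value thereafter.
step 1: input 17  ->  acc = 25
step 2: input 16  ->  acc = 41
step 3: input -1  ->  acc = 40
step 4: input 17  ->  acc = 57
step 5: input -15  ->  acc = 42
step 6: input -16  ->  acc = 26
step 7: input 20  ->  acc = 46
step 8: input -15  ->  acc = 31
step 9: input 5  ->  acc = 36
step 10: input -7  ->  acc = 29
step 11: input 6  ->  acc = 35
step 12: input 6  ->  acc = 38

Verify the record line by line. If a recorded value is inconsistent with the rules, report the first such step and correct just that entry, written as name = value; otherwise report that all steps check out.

step 12, acc = 41

Recomputing the run from the initial state:
step 1: acc = 25
step 2: acc = 41
step 3: acc = 40
step 4: acc = 57
step 5: acc = 42
step 6: acc = 26
step 7: acc = 46
step 8: acc = 31
step 9: acc = 36
step 10: acc = 29
step 11: acc = 35
step 12: acc = 41
The first disagreement with the record is at step 12, where the value should be acc = 41.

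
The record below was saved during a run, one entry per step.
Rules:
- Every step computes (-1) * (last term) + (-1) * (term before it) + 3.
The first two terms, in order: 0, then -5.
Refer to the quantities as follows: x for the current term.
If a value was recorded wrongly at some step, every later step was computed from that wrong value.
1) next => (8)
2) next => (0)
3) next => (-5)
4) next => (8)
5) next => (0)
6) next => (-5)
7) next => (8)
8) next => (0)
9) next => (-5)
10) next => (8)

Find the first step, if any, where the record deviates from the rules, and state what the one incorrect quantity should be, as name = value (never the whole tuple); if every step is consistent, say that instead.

step 1: x = -1*(-5) + (-1)*(0) + (3) = 8 -> agrees with the record
step 2: x = -1*(8) + (-1)*(-5) + (3) = 0 -> verified
step 3: x = -1*(0) + (-1)*(8) + (3) = -5 -> consistent with the record
step 4: x = -1*(-5) + (-1)*(0) + (3) = 8 -> exactly as logged
step 5: x = -1*(8) + (-1)*(-5) + (3) = 0 -> confirmed correct
step 6: x = -1*(0) + (-1)*(8) + (3) = -5 -> verified
step 7: x = -1*(-5) + (-1)*(0) + (3) = 8 -> same as recorded
step 8: x = -1*(8) + (-1)*(-5) + (3) = 0 -> no discrepancy
step 9: x = -1*(0) + (-1)*(8) + (3) = -5 -> consistent with the record
step 10: x = -1*(-5) + (-1)*(0) + (3) = 8 -> same as recorded
Each recorded entry agrees with the recomputation.

no error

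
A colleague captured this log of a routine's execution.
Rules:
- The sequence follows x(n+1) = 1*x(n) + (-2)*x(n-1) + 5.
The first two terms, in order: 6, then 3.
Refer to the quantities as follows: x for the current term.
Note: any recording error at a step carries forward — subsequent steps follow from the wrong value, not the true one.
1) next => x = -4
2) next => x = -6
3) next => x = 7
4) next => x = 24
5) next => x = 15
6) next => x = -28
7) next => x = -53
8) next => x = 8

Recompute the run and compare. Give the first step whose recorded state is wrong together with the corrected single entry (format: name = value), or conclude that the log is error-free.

Step 1: x = 1*(3) + (-2)*(6) + (5) = -4 — same as recorded.
Step 2: x = 1*(-4) + (-2)*(3) + (5) = -5 — the recorded entry deviates here.
First incorrect step: 2; the correct value is x = -5.

step 2, x = -5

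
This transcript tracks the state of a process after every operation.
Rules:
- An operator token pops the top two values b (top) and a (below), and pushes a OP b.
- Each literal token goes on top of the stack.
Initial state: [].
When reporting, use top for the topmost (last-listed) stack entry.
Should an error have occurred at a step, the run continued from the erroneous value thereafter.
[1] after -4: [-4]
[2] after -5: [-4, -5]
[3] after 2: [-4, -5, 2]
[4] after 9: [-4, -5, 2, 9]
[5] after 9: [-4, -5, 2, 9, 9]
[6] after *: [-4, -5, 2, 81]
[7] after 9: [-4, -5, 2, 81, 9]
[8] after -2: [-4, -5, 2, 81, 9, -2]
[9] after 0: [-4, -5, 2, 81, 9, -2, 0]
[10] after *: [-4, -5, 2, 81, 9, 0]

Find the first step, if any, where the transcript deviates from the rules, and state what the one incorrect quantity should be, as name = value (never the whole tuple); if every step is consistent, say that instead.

Step 1: push -4: top = -4 — consistent with the transcript.
Step 2: push -5: top = -5 — no discrepancy.
Step 3: push 2: top = 2 — in agreement.
Step 4: push 9: top = 9 — confirmed correct.
Step 5: push 9: top = 9 — matches.
Step 6: 9 * 9 = 81 — exactly as logged.
Step 7: push 9: top = 9 — no discrepancy.
Step 8: push -2: top = -2 — in agreement.
Step 9: push 0: top = 0 — consistent with the transcript.
Step 10: -2 * 0 = 0 — matches.
All steps check out; nothing to correct.

no error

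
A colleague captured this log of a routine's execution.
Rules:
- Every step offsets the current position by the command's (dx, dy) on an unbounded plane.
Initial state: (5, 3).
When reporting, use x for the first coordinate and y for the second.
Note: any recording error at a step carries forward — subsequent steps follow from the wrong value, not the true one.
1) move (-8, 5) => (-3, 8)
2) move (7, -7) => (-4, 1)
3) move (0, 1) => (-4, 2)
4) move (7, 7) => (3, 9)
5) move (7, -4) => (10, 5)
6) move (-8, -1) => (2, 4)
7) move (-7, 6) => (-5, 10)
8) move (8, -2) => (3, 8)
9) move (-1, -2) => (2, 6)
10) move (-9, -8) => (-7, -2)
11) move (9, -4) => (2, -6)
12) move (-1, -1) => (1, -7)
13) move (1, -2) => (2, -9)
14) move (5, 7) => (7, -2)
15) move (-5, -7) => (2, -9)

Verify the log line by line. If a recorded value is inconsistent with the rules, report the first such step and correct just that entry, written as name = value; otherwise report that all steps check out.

1. x = 5 + (-8) = -3, y = 3 + (5) = 8 (no discrepancy)
2. x = -3 + (7) = 4, y = 8 + (-7) = 1 (the log disagrees here)
The audit stops at step 2: the recorded entry is wrong and should be x = 4.

step 2, x = 4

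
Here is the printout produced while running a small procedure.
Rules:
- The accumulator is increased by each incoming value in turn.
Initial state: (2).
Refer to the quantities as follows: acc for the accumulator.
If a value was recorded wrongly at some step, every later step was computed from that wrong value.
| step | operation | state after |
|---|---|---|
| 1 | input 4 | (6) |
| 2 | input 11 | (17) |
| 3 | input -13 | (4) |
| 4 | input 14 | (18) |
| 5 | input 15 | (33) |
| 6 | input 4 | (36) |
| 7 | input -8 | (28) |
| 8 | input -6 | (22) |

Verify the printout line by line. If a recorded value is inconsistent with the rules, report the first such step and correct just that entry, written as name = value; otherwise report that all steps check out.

step 6, acc = 37

1. acc = 2 + 4 = 6 (verified)
2. acc = 6 + 11 = 17 (verified)
3. acc = 17 + -13 = 4 (matches)
4. acc = 4 + 14 = 18 (consistent with the printout)
5. acc = 18 + 15 = 33 (exactly as logged)
6. acc = 33 + 4 = 37 (the recorded entry deviates here)
First deviation found at step 6; the corrected entry is acc = 37.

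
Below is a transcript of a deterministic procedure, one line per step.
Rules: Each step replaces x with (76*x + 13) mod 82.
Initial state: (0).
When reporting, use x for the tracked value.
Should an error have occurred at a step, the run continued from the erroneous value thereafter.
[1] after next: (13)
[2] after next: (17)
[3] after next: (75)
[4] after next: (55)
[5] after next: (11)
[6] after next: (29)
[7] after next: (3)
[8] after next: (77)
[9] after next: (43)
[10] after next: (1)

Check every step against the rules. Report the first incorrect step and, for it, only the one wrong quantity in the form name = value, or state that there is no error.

1. x = (76*0 + 13) mod 82 = 13 (no discrepancy)
2. x = (76*13 + 13) mod 82 = 17 (verified)
3. x = (76*17 + 13) mod 82 = 75 (confirmed correct)
4. x = (76*75 + 13) mod 82 = 55 (same as recorded)
5. x = (76*55 + 13) mod 82 = 11 (confirmed correct)
6. x = (76*11 + 13) mod 82 = 29 (consistent with the transcript)
7. x = (76*29 + 13) mod 82 = 3 (consistent with the transcript)
8. x = (76*3 + 13) mod 82 = 77 (checks out)
9. x = (76*77 + 13) mod 82 = 43 (agrees with the transcript)
10. x = (76*43 + 13) mod 82 = 1 (matches)
No step deviates from the rules.

no error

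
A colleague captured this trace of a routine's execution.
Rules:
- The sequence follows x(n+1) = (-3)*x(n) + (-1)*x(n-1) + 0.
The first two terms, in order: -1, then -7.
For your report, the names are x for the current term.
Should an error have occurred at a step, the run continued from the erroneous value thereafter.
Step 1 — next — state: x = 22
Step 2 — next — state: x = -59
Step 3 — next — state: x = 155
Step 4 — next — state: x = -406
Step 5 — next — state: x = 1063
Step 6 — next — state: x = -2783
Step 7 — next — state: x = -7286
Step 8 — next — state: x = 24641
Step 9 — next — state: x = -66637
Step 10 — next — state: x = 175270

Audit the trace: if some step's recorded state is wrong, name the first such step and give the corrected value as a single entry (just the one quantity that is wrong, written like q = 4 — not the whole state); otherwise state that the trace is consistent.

step 7, x = 7286

Step 1: x = -3*(-7) + (-1)*(-1) + (0) = 22 — checks out.
Step 2: x = -3*(22) + (-1)*(-7) + (0) = -59 — agrees with the trace.
Step 3: x = -3*(-59) + (-1)*(22) + (0) = 155 — confirmed correct.
Step 4: x = -3*(155) + (-1)*(-59) + (0) = -406 — verified.
Step 5: x = -3*(-406) + (-1)*(155) + (0) = 1063 — consistent with the trace.
Step 6: x = -3*(1063) + (-1)*(-406) + (0) = -2783 — checks out.
Step 7: x = -3*(-2783) + (-1)*(1063) + (0) = 7286 — the trace disagrees here.
First deviation found at step 7; the corrected entry is x = 7286.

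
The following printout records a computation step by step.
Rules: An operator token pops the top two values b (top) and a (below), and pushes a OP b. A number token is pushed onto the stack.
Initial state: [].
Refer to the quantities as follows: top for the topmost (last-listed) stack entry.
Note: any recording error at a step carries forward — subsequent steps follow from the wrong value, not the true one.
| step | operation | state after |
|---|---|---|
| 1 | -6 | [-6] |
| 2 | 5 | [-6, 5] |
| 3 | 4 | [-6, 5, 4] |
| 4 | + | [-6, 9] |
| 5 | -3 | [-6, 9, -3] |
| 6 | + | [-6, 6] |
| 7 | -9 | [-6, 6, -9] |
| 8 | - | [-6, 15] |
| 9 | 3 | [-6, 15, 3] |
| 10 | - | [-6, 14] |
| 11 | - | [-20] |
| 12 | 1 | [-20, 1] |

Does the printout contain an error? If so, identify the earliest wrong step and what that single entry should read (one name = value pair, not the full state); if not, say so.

Recomputing the run from the initial state:
step 1: [-6]
step 2: [-6, 5]
step 3: [-6, 5, 4]
step 4: [-6, 9]
step 5: [-6, 9, -3]
step 6: [-6, 6]
step 7: [-6, 6, -9]
step 8: [-6, 15]
step 9: [-6, 15, 3]
step 10: [-6, 12]
step 11: [-18]
step 12: [-18, 1]
The first disagreement with the printout is at step 10, where the value should be top = 12.

step 10, top = 12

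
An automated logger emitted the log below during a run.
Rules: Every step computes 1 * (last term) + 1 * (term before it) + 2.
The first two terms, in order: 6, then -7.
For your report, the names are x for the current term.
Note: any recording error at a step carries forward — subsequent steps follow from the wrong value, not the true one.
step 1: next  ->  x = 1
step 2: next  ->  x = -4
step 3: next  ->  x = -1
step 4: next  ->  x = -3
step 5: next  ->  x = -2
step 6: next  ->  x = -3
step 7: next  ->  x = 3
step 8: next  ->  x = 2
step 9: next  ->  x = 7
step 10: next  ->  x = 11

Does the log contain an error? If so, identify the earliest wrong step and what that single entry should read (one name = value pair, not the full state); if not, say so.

step 7, x = -3

step 1: x = 1*(-7) + (1)*(6) + (2) = 1 -> exactly as logged
step 2: x = 1*(1) + (1)*(-7) + (2) = -4 -> no discrepancy
step 3: x = 1*(-4) + (1)*(1) + (2) = -1 -> consistent with the log
step 4: x = 1*(-1) + (1)*(-4) + (2) = -3 -> exactly as logged
step 5: x = 1*(-3) + (1)*(-1) + (2) = -2 -> agrees with the log
step 6: x = 1*(-2) + (1)*(-3) + (2) = -3 -> verified
step 7: x = 1*(-3) + (1)*(-2) + (2) = -3 -> first mismatch against the log
First deviation found at step 7; the corrected entry is x = -3.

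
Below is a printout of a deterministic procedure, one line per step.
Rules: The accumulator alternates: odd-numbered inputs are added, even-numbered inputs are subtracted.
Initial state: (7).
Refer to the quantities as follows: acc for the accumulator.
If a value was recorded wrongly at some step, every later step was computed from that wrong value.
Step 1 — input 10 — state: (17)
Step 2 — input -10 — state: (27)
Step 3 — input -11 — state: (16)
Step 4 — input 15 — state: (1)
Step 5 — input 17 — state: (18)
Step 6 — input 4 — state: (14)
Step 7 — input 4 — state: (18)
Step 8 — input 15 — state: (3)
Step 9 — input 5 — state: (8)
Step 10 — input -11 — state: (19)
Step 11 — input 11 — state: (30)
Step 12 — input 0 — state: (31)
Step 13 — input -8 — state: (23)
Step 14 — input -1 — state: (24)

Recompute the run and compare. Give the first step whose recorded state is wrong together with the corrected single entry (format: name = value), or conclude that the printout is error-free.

step 1: acc = 7 + 10 = 17 -> exactly as logged
step 2: acc = 17 - -10 = 27 -> checks out
step 3: acc = 27 + -11 = 16 -> in agreement
step 4: acc = 16 - 15 = 1 -> verified
step 5: acc = 1 + 17 = 18 -> checks out
step 6: acc = 18 - 4 = 14 -> confirmed correct
step 7: acc = 14 + 4 = 18 -> agrees with the printout
step 8: acc = 18 - 15 = 3 -> agrees with the printout
step 9: acc = 3 + 5 = 8 -> verified
step 10: acc = 8 - -11 = 19 -> confirmed correct
step 11: acc = 19 + 11 = 30 -> verified
step 12: acc = 30 - 0 = 30 -> the entry is off here
Step 12 is the first one off; corrected, acc = 30.

step 12, acc = 30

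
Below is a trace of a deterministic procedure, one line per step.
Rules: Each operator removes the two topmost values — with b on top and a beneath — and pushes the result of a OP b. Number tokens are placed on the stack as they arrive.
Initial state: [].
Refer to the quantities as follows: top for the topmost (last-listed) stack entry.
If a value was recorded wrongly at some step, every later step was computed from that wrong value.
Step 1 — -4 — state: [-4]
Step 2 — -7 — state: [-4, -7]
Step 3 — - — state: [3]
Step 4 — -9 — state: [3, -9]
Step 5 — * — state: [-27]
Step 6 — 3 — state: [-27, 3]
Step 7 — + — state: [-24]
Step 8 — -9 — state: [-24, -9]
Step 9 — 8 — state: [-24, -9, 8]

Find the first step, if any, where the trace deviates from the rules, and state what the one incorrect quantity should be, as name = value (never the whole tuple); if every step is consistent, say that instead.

no error

Recomputing the run from the initial state:
step 1: [-4]
step 2: [-4, -7]
step 3: [3]
step 4: [3, -9]
step 5: [-27]
step 6: [-27, 3]
step 7: [-24]
step 8: [-24, -9]
step 9: [-24, -9, 8]
This matches the trace at every step.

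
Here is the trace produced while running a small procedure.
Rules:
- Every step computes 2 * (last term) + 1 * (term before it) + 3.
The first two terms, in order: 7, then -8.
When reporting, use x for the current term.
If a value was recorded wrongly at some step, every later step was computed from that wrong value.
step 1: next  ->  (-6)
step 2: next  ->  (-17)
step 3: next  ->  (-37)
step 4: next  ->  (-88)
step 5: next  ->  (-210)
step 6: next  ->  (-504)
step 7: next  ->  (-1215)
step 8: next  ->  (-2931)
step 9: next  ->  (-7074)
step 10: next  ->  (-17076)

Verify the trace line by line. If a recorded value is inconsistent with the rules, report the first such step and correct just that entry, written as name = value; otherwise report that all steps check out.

1. x = 2*(-8) + (1)*(7) + (3) = -6 (exactly as logged)
2. x = 2*(-6) + (1)*(-8) + (3) = -17 (matches)
3. x = 2*(-17) + (1)*(-6) + (3) = -37 (matches)
4. x = 2*(-37) + (1)*(-17) + (3) = -88 (confirmed correct)
5. x = 2*(-88) + (1)*(-37) + (3) = -210 (consistent with the trace)
6. x = 2*(-210) + (1)*(-88) + (3) = -505 (the trace has a different value)
First incorrect step: 6; the correct value is x = -505.

step 6, x = -505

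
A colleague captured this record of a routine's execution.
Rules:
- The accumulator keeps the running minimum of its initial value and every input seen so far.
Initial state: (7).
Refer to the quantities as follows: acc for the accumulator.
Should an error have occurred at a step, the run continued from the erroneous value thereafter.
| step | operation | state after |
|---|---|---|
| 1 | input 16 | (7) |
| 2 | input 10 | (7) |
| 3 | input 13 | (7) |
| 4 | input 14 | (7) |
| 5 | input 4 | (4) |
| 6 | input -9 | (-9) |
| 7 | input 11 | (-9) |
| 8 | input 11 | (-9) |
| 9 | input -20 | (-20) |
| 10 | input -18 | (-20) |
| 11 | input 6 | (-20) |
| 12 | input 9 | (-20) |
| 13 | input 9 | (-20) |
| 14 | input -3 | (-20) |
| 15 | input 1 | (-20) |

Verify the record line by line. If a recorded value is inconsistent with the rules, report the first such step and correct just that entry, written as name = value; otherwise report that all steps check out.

step 1: acc = min(7, 16) = 7 -> checks out
step 2: acc = min(7, 10) = 7 -> agrees with the record
step 3: acc = min(7, 13) = 7 -> no discrepancy
step 4: acc = min(7, 14) = 7 -> matches
step 5: acc = min(7, 4) = 4 -> same as recorded
step 6: acc = min(4, -9) = -9 -> in agreement
step 7: acc = min(-9, 11) = -9 -> in agreement
step 8: acc = min(-9, 11) = -9 -> in agreement
step 9: acc = min(-9, -20) = -20 -> checks out
step 10: acc = min(-20, -18) = -20 -> consistent with the record
step 11: acc = min(-20, 6) = -20 -> matches
step 12: acc = min(-20, 9) = -20 -> agrees with the record
step 13: acc = min(-20, 9) = -20 -> checks out
step 14: acc = min(-20, -3) = -20 -> checks out
step 15: acc = min(-20, 1) = -20 -> agrees with the record
Nothing is out of place; the run is error-free.

no error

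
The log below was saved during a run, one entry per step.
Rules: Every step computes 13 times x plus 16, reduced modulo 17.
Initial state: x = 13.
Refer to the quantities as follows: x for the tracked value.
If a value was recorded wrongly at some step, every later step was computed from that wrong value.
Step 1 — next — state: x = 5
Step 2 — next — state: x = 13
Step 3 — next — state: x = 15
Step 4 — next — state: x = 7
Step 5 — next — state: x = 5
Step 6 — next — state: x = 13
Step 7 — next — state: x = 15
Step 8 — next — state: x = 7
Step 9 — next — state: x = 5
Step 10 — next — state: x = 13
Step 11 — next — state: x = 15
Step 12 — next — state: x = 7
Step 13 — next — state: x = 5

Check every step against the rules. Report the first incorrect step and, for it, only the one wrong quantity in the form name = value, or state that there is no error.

step 1, x = 15

Recomputing the run from the initial state:
step 1: x = 15
step 2: x = 7
step 3: x = 5
step 4: x = 13
step 5: x = 15
step 6: x = 7
step 7: x = 5
step 8: x = 13
step 9: x = 15
step 10: x = 7
step 11: x = 5
step 12: x = 13
step 13: x = 15
The first disagreement with the log is at step 1, where the value should be x = 15.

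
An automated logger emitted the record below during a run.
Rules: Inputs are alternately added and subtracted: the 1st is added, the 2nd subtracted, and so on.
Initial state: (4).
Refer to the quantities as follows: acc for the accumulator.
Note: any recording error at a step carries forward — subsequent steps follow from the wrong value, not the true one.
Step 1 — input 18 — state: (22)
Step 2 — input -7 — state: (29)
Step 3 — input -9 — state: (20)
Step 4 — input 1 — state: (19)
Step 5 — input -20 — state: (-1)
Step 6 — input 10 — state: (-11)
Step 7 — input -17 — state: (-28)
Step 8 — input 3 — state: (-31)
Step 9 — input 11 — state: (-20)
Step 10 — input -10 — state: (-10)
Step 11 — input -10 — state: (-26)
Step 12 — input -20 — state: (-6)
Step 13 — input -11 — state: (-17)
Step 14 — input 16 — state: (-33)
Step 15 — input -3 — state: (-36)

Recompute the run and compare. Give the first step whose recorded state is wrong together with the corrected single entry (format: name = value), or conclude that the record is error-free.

Step 1: acc = 4 + 18 = 22 — consistent with the record.
Step 2: acc = 22 - -7 = 29 — same as recorded.
Step 3: acc = 29 + -9 = 20 — confirmed correct.
Step 4: acc = 20 - 1 = 19 — same as recorded.
Step 5: acc = 19 + -20 = -1 — agrees with the record.
Step 6: acc = -1 - 10 = -11 — verified.
Step 7: acc = -11 + -17 = -28 — agrees with the record.
Step 8: acc = -28 - 3 = -31 — no discrepancy.
Step 9: acc = -31 + 11 = -20 — no discrepancy.
Step 10: acc = -20 - -10 = -10 — same as recorded.
Step 11: acc = -10 + -10 = -20 — the record has a different value.
The earliest wrong entry is at step 11: it should read acc = -20.

step 11, acc = -20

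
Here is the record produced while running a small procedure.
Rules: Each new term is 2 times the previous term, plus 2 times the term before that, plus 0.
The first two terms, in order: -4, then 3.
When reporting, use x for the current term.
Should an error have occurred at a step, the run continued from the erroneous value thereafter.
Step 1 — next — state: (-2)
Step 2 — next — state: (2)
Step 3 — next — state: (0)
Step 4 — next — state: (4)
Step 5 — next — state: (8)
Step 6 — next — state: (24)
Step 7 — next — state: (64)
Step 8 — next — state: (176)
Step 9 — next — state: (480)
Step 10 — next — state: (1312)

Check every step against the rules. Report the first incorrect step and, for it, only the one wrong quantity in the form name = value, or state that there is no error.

1. x = 2*(3) + (2)*(-4) + (0) = -2 (confirmed correct)
2. x = 2*(-2) + (2)*(3) + (0) = 2 (exactly as logged)
3. x = 2*(2) + (2)*(-2) + (0) = 0 (no discrepancy)
4. x = 2*(0) + (2)*(2) + (0) = 4 (same as recorded)
5. x = 2*(4) + (2)*(0) + (0) = 8 (same as recorded)
6. x = 2*(8) + (2)*(4) + (0) = 24 (matches)
7. x = 2*(24) + (2)*(8) + (0) = 64 (confirmed correct)
8. x = 2*(64) + (2)*(24) + (0) = 176 (same as recorded)
9. x = 2*(176) + (2)*(64) + (0) = 480 (confirmed correct)
10. x = 2*(480) + (2)*(176) + (0) = 1312 (consistent with the record)
All steps check out; nothing to correct.

no error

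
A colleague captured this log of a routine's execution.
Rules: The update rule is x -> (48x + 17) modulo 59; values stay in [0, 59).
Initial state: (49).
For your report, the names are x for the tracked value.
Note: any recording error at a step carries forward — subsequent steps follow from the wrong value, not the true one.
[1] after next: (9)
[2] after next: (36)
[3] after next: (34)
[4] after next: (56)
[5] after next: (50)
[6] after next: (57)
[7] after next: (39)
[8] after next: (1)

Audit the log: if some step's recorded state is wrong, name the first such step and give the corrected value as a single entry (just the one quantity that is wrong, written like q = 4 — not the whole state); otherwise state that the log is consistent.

Recomputing the run from the initial state:
step 1: x = 9
step 2: x = 36
step 3: x = 34
step 4: x = 56
step 5: x = 50
step 6: x = 57
step 7: x = 39
step 8: x = 1
This matches the log at every step.

no error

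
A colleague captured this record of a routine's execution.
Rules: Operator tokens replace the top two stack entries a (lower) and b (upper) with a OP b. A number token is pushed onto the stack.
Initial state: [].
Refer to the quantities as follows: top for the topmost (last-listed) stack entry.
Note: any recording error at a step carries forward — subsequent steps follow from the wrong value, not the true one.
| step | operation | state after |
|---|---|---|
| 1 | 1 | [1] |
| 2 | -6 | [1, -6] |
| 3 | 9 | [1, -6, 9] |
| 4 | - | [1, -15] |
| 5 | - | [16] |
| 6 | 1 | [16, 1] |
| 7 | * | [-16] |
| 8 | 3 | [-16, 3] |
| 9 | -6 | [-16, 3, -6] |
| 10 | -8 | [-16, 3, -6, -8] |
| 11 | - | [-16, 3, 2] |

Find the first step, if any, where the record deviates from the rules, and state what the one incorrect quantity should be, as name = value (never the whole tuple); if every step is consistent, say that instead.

Recomputing the run from the initial state:
step 1: [1]
step 2: [1, -6]
step 3: [1, -6, 9]
step 4: [1, -15]
step 5: [16]
step 6: [16, 1]
step 7: [16]
step 8: [16, 3]
step 9: [16, 3, -6]
step 10: [16, 3, -6, -8]
step 11: [16, 3, 2]
The first disagreement with the record is at step 7, where the value should be top = 16.

step 7, top = 16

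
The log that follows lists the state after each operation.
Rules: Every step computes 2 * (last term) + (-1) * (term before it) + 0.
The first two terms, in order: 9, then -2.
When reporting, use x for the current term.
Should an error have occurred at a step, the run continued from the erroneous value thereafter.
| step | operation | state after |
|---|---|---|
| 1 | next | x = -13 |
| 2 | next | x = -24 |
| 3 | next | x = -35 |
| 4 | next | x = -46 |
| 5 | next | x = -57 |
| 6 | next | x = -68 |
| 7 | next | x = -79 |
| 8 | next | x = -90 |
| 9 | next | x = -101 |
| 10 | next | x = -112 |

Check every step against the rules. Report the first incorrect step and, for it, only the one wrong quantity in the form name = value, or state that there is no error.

no error

1. x = 2*(-2) + (-1)*(9) + (0) = -13 (exactly as logged)
2. x = 2*(-13) + (-1)*(-2) + (0) = -24 (verified)
3. x = 2*(-24) + (-1)*(-13) + (0) = -35 (checks out)
4. x = 2*(-35) + (-1)*(-24) + (0) = -46 (matches)
5. x = 2*(-46) + (-1)*(-35) + (0) = -57 (in agreement)
6. x = 2*(-57) + (-1)*(-46) + (0) = -68 (in agreement)
7. x = 2*(-68) + (-1)*(-57) + (0) = -79 (no discrepancy)
8. x = 2*(-79) + (-1)*(-68) + (0) = -90 (verified)
9. x = 2*(-90) + (-1)*(-79) + (0) = -101 (checks out)
10. x = 2*(-101) + (-1)*(-90) + (0) = -112 (verified)
The recomputation confirms every line.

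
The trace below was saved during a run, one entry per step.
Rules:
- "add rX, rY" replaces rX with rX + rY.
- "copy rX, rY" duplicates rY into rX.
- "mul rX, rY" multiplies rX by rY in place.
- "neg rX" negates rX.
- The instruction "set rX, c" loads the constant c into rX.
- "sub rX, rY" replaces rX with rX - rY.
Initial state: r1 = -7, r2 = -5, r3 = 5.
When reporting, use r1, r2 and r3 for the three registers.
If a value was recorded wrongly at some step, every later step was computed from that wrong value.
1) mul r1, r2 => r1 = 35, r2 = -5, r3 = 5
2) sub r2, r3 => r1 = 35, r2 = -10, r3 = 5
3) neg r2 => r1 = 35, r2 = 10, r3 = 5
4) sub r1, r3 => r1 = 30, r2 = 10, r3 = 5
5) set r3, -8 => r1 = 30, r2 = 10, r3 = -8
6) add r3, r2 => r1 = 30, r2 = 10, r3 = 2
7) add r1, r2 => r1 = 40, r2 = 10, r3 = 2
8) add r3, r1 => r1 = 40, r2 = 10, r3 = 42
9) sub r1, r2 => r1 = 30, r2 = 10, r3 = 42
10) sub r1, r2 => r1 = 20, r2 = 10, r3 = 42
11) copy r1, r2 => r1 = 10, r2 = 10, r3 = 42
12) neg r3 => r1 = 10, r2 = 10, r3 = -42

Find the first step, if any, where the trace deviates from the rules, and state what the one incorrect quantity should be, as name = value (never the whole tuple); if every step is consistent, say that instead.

Step 1: r1 = -7 * -5 = 35 — exactly as logged.
Step 2: r2 = -5 - 5 = -10 — verified.
Step 3: r2 = -(-10) = 10 — checks out.
Step 4: r1 = 35 - 5 = 30 — confirmed correct.
Step 5: r3 = -8 — confirmed correct.
Step 6: r3 = -8 + 10 = 2 — verified.
Step 7: r1 = 30 + 10 = 40 — in agreement.
Step 8: r3 = 2 + 40 = 42 — no discrepancy.
Step 9: r1 = 40 - 10 = 30 — in agreement.
Step 10: r1 = 30 - 10 = 20 — checks out.
Step 11: r1 = 10 — matches.
Step 12: r3 = -(42) = -42 — verified.
The whole run recomputes cleanly — no discrepancies.

no error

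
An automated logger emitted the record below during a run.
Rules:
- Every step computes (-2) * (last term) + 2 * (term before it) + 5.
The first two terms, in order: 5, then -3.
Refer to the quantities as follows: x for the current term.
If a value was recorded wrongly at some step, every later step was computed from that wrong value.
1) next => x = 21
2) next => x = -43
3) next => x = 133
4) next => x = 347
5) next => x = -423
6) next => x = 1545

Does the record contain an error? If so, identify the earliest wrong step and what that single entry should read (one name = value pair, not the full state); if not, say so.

step 4, x = -347

step 1: x = -2*(-3) + (2)*(5) + (5) = 21 -> confirmed correct
step 2: x = -2*(21) + (2)*(-3) + (5) = -43 -> confirmed correct
step 3: x = -2*(-43) + (2)*(21) + (5) = 133 -> checks out
step 4: x = -2*(133) + (2)*(-43) + (5) = -347 -> the recorded entry deviates here
The earliest wrong entry is at step 4: it should read x = -347.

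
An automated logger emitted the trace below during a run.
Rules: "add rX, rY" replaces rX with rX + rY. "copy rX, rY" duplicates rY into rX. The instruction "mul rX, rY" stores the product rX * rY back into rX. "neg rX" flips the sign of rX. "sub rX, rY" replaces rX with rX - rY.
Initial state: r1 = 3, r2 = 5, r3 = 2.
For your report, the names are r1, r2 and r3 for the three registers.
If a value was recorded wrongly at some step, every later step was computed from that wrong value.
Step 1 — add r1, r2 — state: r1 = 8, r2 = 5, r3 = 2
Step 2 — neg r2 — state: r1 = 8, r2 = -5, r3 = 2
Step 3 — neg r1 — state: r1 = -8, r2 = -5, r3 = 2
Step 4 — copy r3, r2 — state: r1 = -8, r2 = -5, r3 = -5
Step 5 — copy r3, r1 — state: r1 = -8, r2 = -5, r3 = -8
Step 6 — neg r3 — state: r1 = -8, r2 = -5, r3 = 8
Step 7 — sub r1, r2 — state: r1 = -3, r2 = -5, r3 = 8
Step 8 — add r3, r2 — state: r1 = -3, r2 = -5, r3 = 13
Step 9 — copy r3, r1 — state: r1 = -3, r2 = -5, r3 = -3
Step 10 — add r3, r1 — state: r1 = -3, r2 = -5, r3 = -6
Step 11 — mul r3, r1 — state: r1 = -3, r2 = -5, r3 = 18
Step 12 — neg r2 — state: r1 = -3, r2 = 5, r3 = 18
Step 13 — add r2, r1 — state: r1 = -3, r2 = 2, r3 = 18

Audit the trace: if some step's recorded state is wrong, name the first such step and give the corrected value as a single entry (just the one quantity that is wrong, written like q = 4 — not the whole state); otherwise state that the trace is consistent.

Recomputing the run from the initial state:
step 1: r1 = 8, r2 = 5, r3 = 2
step 2: r1 = 8, r2 = -5, r3 = 2
step 3: r1 = -8, r2 = -5, r3 = 2
step 4: r1 = -8, r2 = -5, r3 = -5
step 5: r1 = -8, r2 = -5, r3 = -8
step 6: r1 = -8, r2 = -5, r3 = 8
step 7: r1 = -3, r2 = -5, r3 = 8
step 8: r1 = -3, r2 = -5, r3 = 3
step 9: r1 = -3, r2 = -5, r3 = -3
step 10: r1 = -3, r2 = -5, r3 = -6
step 11: r1 = -3, r2 = -5, r3 = 18
step 12: r1 = -3, r2 = 5, r3 = 18
step 13: r1 = -3, r2 = 2, r3 = 18
The first disagreement with the trace is at step 8, where the value should be r3 = 3.

step 8, r3 = 3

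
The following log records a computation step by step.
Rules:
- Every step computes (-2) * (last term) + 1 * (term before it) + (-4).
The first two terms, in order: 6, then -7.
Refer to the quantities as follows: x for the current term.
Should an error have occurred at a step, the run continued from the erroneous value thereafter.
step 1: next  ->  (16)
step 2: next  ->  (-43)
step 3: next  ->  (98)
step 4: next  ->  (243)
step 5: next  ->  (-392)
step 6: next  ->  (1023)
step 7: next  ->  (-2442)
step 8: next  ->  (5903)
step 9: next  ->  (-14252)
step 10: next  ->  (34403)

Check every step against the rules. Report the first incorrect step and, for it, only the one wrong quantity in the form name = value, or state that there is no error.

step 4, x = -243

1. x = -2*(-7) + (1)*(6) + (-4) = 16 (confirmed correct)
2. x = -2*(16) + (1)*(-7) + (-4) = -43 (confirmed correct)
3. x = -2*(-43) + (1)*(16) + (-4) = 98 (agrees with the log)
4. x = -2*(98) + (1)*(-43) + (-4) = -243 (not what was recorded)
First deviation found at step 4; the corrected entry is x = -243.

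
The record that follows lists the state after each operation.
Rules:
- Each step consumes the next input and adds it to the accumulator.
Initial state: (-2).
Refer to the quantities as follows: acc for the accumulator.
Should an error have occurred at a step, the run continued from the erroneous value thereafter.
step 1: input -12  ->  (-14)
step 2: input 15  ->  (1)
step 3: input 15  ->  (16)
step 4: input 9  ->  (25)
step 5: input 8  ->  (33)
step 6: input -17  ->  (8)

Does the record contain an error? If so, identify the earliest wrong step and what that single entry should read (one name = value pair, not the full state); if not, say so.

step 6, acc = 16

Recomputing the run from the initial state:
step 1: acc = -14
step 2: acc = 1
step 3: acc = 16
step 4: acc = 25
step 5: acc = 33
step 6: acc = 16
The first disagreement with the record is at step 6, where the value should be acc = 16.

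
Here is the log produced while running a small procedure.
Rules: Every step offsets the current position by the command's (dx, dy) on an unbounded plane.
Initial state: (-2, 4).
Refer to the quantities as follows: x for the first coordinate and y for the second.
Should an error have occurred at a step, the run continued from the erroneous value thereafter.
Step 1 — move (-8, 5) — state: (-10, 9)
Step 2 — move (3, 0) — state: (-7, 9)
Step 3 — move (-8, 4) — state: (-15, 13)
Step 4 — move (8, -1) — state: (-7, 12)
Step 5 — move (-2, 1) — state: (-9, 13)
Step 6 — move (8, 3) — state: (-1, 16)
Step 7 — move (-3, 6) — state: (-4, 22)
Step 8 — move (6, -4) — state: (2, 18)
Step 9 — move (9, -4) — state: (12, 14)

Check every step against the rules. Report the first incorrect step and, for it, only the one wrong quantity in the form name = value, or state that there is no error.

step 9, x = 11

1. x = -2 + (-8) = -10, y = 4 + (5) = 9 (consistent with the log)
2. x = -10 + (3) = -7, y = 9 + (0) = 9 (matches)
3. x = -7 + (-8) = -15, y = 9 + (4) = 13 (in agreement)
4. x = -15 + (8) = -7, y = 13 + (-1) = 12 (no discrepancy)
5. x = -7 + (-2) = -9, y = 12 + (1) = 13 (consistent with the log)
6. x = -9 + (8) = -1, y = 13 + (3) = 16 (consistent with the log)
7. x = -1 + (-3) = -4, y = 16 + (6) = 22 (consistent with the log)
8. x = -4 + (6) = 2, y = 22 + (-4) = 18 (verified)
9. x = 2 + (9) = 11, y = 18 + (-4) = 14 (the log has a different value)
That makes step 9 the first incorrect line — x = 11 is what it should show.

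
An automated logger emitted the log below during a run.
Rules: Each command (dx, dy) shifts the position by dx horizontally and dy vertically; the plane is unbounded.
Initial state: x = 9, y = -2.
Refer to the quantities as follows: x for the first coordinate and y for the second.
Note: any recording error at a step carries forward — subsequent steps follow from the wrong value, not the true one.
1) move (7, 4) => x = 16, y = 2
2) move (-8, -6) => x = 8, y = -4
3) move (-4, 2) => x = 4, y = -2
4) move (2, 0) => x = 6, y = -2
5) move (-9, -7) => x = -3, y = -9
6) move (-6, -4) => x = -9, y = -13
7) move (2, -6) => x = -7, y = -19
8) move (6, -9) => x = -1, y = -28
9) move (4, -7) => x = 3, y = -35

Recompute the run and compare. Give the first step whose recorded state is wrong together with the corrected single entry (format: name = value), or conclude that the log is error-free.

1. x = 9 + (7) = 16, y = -2 + (4) = 2 (in agreement)
2. x = 16 + (-8) = 8, y = 2 + (-6) = -4 (no discrepancy)
3. x = 8 + (-4) = 4, y = -4 + (2) = -2 (agrees with the log)
4. x = 4 + (2) = 6, y = -2 + (0) = -2 (verified)
5. x = 6 + (-9) = -3, y = -2 + (-7) = -9 (agrees with the log)
6. x = -3 + (-6) = -9, y = -9 + (-4) = -13 (no discrepancy)
7. x = -9 + (2) = -7, y = -13 + (-6) = -19 (agrees with the log)
8. x = -7 + (6) = -1, y = -19 + (-9) = -28 (exactly as logged)
9. x = -1 + (4) = 3, y = -28 + (-7) = -35 (same as recorded)
Every step is consistent.

no error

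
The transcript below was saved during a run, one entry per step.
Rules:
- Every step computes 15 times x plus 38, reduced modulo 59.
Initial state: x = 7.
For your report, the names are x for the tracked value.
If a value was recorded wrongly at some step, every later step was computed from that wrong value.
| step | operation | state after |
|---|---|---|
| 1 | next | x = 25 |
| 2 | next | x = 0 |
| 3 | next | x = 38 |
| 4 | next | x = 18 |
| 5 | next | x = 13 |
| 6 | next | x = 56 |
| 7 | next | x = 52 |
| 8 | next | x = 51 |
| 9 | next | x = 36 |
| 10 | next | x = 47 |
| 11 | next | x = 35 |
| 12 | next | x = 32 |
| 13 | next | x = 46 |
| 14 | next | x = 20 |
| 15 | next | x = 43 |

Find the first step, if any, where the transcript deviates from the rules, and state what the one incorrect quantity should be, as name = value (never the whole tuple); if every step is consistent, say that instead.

1. x = (15*7 + 38) mod 59 = 25 (no discrepancy)
2. x = (15*25 + 38) mod 59 = 0 (exactly as logged)
3. x = (15*0 + 38) mod 59 = 38 (consistent with the transcript)
4. x = (15*38 + 38) mod 59 = 18 (matches)
5. x = (15*18 + 38) mod 59 = 13 (agrees with the transcript)
6. x = (15*13 + 38) mod 59 = 56 (exactly as logged)
7. x = (15*56 + 38) mod 59 = 52 (verified)
8. x = (15*52 + 38) mod 59 = 51 (same as recorded)
9. x = (15*51 + 38) mod 59 = 36 (same as recorded)
10. x = (15*36 + 38) mod 59 = 47 (agrees with the transcript)
11. x = (15*47 + 38) mod 59 = 35 (consistent with the transcript)
12. x = (15*35 + 38) mod 59 = 32 (same as recorded)
13. x = (15*32 + 38) mod 59 = 46 (agrees with the transcript)
14. x = (15*46 + 38) mod 59 = 20 (matches)
15. x = (15*20 + 38) mod 59 = 43 (same as recorded)
The recomputation confirms every line.

no error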